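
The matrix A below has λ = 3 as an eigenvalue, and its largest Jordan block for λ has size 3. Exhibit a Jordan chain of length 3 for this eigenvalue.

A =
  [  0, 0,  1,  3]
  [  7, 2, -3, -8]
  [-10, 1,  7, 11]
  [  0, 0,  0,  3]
A Jordan chain for λ = 3 of length 3:
v_1 = (-1, 2, -3, 0)ᵀ
v_2 = (-3, 7, -10, 0)ᵀ
v_3 = (1, 0, 0, 0)ᵀ

Let N = A − (3)·I. We want v_3 with N^3 v_3 = 0 but N^2 v_3 ≠ 0; then v_{j-1} := N · v_j for j = 3, …, 2.

Pick v_3 = (1, 0, 0, 0)ᵀ.
Then v_2 = N · v_3 = (-3, 7, -10, 0)ᵀ.
Then v_1 = N · v_2 = (-1, 2, -3, 0)ᵀ.

Sanity check: (A − (3)·I) v_1 = (0, 0, 0, 0)ᵀ = 0. ✓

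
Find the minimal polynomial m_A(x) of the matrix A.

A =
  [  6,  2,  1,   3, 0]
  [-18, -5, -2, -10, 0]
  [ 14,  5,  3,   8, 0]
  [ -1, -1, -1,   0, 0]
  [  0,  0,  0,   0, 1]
x^2 - 2*x + 1

The characteristic polynomial is χ_A(x) = (x - 1)^5, so the eigenvalues are known. The minimal polynomial is
  m_A(x) = Π_λ (x − λ)^{k_λ}
where k_λ is the size of the *largest* Jordan block for λ (equivalently, the smallest k with (A − λI)^k v = 0 for every generalised eigenvector v of λ).

  λ = 1: largest Jordan block has size 2, contributing (x − 1)^2

So m_A(x) = (x - 1)^2 = x^2 - 2*x + 1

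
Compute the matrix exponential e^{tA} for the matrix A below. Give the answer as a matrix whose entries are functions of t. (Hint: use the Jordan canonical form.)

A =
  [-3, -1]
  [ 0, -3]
e^{tA} =
  [exp(-3*t), -t*exp(-3*t)]
  [0, exp(-3*t)]

Strategy: write A = P · J · P⁻¹ where J is a Jordan canonical form, so e^{tA} = P · e^{tJ} · P⁻¹, and e^{tJ} can be computed block-by-block.

A has Jordan form
J =
  [-3,  1]
  [ 0, -3]
(up to reordering of blocks).

Per-block formulas:
  For a 2×2 Jordan block J_2(-3): exp(t · J_2(-3)) = e^(-3t)·(I + t·N), where N is the 2×2 nilpotent shift.

After assembling e^{tJ} and conjugating by P, we get:

e^{tA} =
  [exp(-3*t), -t*exp(-3*t)]
  [0, exp(-3*t)]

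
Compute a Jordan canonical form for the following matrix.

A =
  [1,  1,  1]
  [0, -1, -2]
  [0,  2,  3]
J_2(1) ⊕ J_1(1)

The characteristic polynomial is
  det(x·I − A) = x^3 - 3*x^2 + 3*x - 1 = (x - 1)^3

Eigenvalues and multiplicities (the geometric multiplicity of λ is n − rank(A − λI), which equals the number of Jordan blocks for λ):
  λ = 1: algebraic multiplicity = 3, geometric multiplicity = 2

Determining the block sizes for each eigenvalue:
  λ = 1: 2 blocks summing to 3 forces exactly one block of size 2 and the rest size 1 → block sizes [2, 1]

Assembling the blocks gives a Jordan form
J =
  [1, 1, 0]
  [0, 1, 0]
  [0, 0, 1]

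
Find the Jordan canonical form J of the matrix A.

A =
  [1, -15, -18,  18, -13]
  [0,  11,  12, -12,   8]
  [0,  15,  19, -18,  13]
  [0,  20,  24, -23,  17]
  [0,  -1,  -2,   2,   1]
J_3(1) ⊕ J_1(1) ⊕ J_1(5)

The characteristic polynomial is
  det(x·I − A) = x^5 - 9*x^4 + 26*x^3 - 34*x^2 + 21*x - 5 = (x - 5)*(x - 1)^4

Eigenvalues and multiplicities (the geometric multiplicity of λ is n − rank(A − λI), which equals the number of Jordan blocks for λ):
  λ = 1: algebraic multiplicity = 4, geometric multiplicity = 2
  λ = 5: algebraic multiplicity = 1, geometric multiplicity = 1

Determining the block sizes for each eigenvalue:
  λ = 1: with am = 4 and gm = 2, the partition is not yet determined (e.g. several partitions of 4 into 2 parts exist). Let N = A − (1)·I. Computing rank(N^1) = 3, rank(N^2) = 2, rank(N^3) = 1; the number of blocks of size ≥ j is rank(N^{j−1}) − rank(N^j), giving [2, 1, 1]. So we have 1 block(s) of size 3, 1 block(s) of size 1 → block sizes [3, 1]
  λ = 5: one block (gm = 1), so the single block has size am = 1 → block sizes [1]

Assembling the blocks gives a Jordan form
J =
  [1, 1, 0, 0, 0]
  [0, 1, 1, 0, 0]
  [0, 0, 1, 0, 0]
  [0, 0, 0, 1, 0]
  [0, 0, 0, 0, 5]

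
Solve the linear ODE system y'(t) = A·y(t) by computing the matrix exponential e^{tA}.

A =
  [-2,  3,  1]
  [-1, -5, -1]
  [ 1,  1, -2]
e^{tA} =
  [-t^2*exp(-3*t)/2 + t*exp(-3*t) + exp(-3*t), -t^2*exp(-3*t) + 3*t*exp(-3*t), -t^2*exp(-3*t)/2 + t*exp(-3*t)]
  [-t*exp(-3*t), -2*t*exp(-3*t) + exp(-3*t), -t*exp(-3*t)]
  [t^2*exp(-3*t)/2 + t*exp(-3*t), t^2*exp(-3*t) + t*exp(-3*t), t^2*exp(-3*t)/2 + t*exp(-3*t) + exp(-3*t)]

Strategy: write A = P · J · P⁻¹ where J is a Jordan canonical form, so e^{tA} = P · e^{tJ} · P⁻¹, and e^{tJ} can be computed block-by-block.

A has Jordan form
J =
  [-3,  1,  0]
  [ 0, -3,  1]
  [ 0,  0, -3]
(up to reordering of blocks).

Per-block formulas:
  For a 3×3 Jordan block J_3(-3): exp(t · J_3(-3)) = e^(-3t)·(I + t·N + (t^2/2)·N^2), where N is the 3×3 nilpotent shift.

After assembling e^{tJ} and conjugating by P, we get:

e^{tA} =
  [-t^2*exp(-3*t)/2 + t*exp(-3*t) + exp(-3*t), -t^2*exp(-3*t) + 3*t*exp(-3*t), -t^2*exp(-3*t)/2 + t*exp(-3*t)]
  [-t*exp(-3*t), -2*t*exp(-3*t) + exp(-3*t), -t*exp(-3*t)]
  [t^2*exp(-3*t)/2 + t*exp(-3*t), t^2*exp(-3*t) + t*exp(-3*t), t^2*exp(-3*t)/2 + t*exp(-3*t) + exp(-3*t)]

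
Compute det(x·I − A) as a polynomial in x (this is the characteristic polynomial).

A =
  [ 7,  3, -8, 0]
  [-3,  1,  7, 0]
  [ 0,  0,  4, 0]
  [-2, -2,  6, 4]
x^4 - 16*x^3 + 96*x^2 - 256*x + 256

Expanding det(x·I − A) (e.g. by cofactor expansion or by noting that A is similar to its Jordan form J, which has the same characteristic polynomial as A) gives
  χ_A(x) = x^4 - 16*x^3 + 96*x^2 - 256*x + 256
which factors as (x - 4)^4. The eigenvalues (with algebraic multiplicities) are λ = 4 with multiplicity 4.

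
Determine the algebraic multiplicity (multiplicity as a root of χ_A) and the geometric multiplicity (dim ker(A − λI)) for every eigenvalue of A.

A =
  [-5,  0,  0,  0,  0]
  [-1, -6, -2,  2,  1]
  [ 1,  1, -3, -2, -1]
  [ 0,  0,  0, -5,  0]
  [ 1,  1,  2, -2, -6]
λ = -5: alg = 5, geom = 4

Step 1 — factor the characteristic polynomial to read off the algebraic multiplicities:
  χ_A(x) = (x + 5)^5

Step 2 — compute geometric multiplicities via the rank-nullity identity g(λ) = n − rank(A − λI):
  rank(A − (-5)·I) = 1, so dim ker(A − (-5)·I) = n − 1 = 4

Summary:
  λ = -5: algebraic multiplicity = 5, geometric multiplicity = 4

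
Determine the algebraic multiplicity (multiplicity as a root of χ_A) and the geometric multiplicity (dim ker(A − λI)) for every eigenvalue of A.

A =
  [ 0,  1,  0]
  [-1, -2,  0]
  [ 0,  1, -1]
λ = -1: alg = 3, geom = 1

Step 1 — factor the characteristic polynomial to read off the algebraic multiplicities:
  χ_A(x) = (x + 1)^3

Step 2 — compute geometric multiplicities via the rank-nullity identity g(λ) = n − rank(A − λI):
  rank(A − (-1)·I) = 2, so dim ker(A − (-1)·I) = n − 2 = 1

Summary:
  λ = -1: algebraic multiplicity = 3, geometric multiplicity = 1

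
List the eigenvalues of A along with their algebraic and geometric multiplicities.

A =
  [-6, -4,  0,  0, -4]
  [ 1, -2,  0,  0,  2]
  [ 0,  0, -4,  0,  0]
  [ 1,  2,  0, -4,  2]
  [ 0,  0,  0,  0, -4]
λ = -4: alg = 5, geom = 4

Step 1 — factor the characteristic polynomial to read off the algebraic multiplicities:
  χ_A(x) = (x + 4)^5

Step 2 — compute geometric multiplicities via the rank-nullity identity g(λ) = n − rank(A − λI):
  rank(A − (-4)·I) = 1, so dim ker(A − (-4)·I) = n − 1 = 4

Summary:
  λ = -4: algebraic multiplicity = 5, geometric multiplicity = 4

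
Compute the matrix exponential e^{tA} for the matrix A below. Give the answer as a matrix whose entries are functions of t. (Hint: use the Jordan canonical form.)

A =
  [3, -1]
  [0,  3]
e^{tA} =
  [exp(3*t), -t*exp(3*t)]
  [0, exp(3*t)]

Strategy: write A = P · J · P⁻¹ where J is a Jordan canonical form, so e^{tA} = P · e^{tJ} · P⁻¹, and e^{tJ} can be computed block-by-block.

A has Jordan form
J =
  [3, 1]
  [0, 3]
(up to reordering of blocks).

Per-block formulas:
  For a 2×2 Jordan block J_2(3): exp(t · J_2(3)) = e^(3t)·(I + t·N), where N is the 2×2 nilpotent shift.

After assembling e^{tJ} and conjugating by P, we get:

e^{tA} =
  [exp(3*t), -t*exp(3*t)]
  [0, exp(3*t)]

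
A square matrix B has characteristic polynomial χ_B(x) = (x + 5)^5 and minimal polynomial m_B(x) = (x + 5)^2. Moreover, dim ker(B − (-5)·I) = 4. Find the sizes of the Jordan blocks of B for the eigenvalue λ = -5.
Block sizes for λ = -5: [2, 1, 1, 1]

Step 1 — from the characteristic polynomial, algebraic multiplicity of λ = -5 is 5. From dim ker(B − (-5)·I) = 4, there are exactly 4 Jordan blocks for λ = -5.
Step 2 — from the minimal polynomial, the factor (x + 5)^2 tells us the largest block for λ = -5 has size 2.
Step 3 — with total size 5, 4 blocks, and largest block 2, the block sizes (in nonincreasing order) are [2, 1, 1, 1].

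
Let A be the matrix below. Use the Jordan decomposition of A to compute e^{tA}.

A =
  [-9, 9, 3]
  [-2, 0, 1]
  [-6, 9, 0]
e^{tA} =
  [-6*t*exp(-3*t) + exp(-3*t), 9*t*exp(-3*t), 3*t*exp(-3*t)]
  [-2*t*exp(-3*t), 3*t*exp(-3*t) + exp(-3*t), t*exp(-3*t)]
  [-6*t*exp(-3*t), 9*t*exp(-3*t), 3*t*exp(-3*t) + exp(-3*t)]

Strategy: write A = P · J · P⁻¹ where J is a Jordan canonical form, so e^{tA} = P · e^{tJ} · P⁻¹, and e^{tJ} can be computed block-by-block.

A has Jordan form
J =
  [-3,  1,  0]
  [ 0, -3,  0]
  [ 0,  0, -3]
(up to reordering of blocks).

Per-block formulas:
  For a 2×2 Jordan block J_2(-3): exp(t · J_2(-3)) = e^(-3t)·(I + t·N), where N is the 2×2 nilpotent shift.
  For a 1×1 block at λ = -3: exp(t · [-3]) = [e^(-3t)].

After assembling e^{tJ} and conjugating by P, we get:

e^{tA} =
  [-6*t*exp(-3*t) + exp(-3*t), 9*t*exp(-3*t), 3*t*exp(-3*t)]
  [-2*t*exp(-3*t), 3*t*exp(-3*t) + exp(-3*t), t*exp(-3*t)]
  [-6*t*exp(-3*t), 9*t*exp(-3*t), 3*t*exp(-3*t) + exp(-3*t)]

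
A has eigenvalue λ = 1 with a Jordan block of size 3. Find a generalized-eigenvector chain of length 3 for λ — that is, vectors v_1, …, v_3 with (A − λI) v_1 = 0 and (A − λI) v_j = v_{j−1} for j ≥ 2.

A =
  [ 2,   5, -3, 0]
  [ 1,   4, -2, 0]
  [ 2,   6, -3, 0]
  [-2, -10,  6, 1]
A Jordan chain for λ = 1 of length 3:
v_1 = (2, 2, 4, -4)ᵀ
v_2 = (5, 3, 6, -10)ᵀ
v_3 = (0, 1, 0, 0)ᵀ

Let N = A − (1)·I. We want v_3 with N^3 v_3 = 0 but N^2 v_3 ≠ 0; then v_{j-1} := N · v_j for j = 3, …, 2.

Pick v_3 = (0, 1, 0, 0)ᵀ.
Then v_2 = N · v_3 = (5, 3, 6, -10)ᵀ.
Then v_1 = N · v_2 = (2, 2, 4, -4)ᵀ.

Sanity check: (A − (1)·I) v_1 = (0, 0, 0, 0)ᵀ = 0. ✓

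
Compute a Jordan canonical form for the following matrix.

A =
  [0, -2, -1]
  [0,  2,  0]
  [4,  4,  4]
J_2(2) ⊕ J_1(2)

The characteristic polynomial is
  det(x·I − A) = x^3 - 6*x^2 + 12*x - 8 = (x - 2)^3

Eigenvalues and multiplicities (the geometric multiplicity of λ is n − rank(A − λI), which equals the number of Jordan blocks for λ):
  λ = 2: algebraic multiplicity = 3, geometric multiplicity = 2

Determining the block sizes for each eigenvalue:
  λ = 2: 2 blocks summing to 3 forces exactly one block of size 2 and the rest size 1 → block sizes [2, 1]

Assembling the blocks gives a Jordan form
J =
  [2, 1, 0]
  [0, 2, 0]
  [0, 0, 2]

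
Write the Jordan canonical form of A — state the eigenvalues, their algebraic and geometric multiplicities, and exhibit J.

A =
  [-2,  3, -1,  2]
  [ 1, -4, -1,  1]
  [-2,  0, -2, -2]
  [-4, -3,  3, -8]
J_3(-4) ⊕ J_1(-4)

The characteristic polynomial is
  det(x·I − A) = x^4 + 16*x^3 + 96*x^2 + 256*x + 256 = (x + 4)^4

Eigenvalues and multiplicities (the geometric multiplicity of λ is n − rank(A − λI), which equals the number of Jordan blocks for λ):
  λ = -4: algebraic multiplicity = 4, geometric multiplicity = 2

Determining the block sizes for each eigenvalue:
  λ = -4: with am = 4 and gm = 2, the partition is not yet determined (e.g. several partitions of 4 into 2 parts exist). Let N = A − (-4)·I. Computing rank(N^1) = 2, rank(N^2) = 1, rank(N^3) = 0; the number of blocks of size ≥ j is rank(N^{j−1}) − rank(N^j), giving [2, 1, 1]. So we have 1 block(s) of size 3, 1 block(s) of size 1 → block sizes [3, 1]

Assembling the blocks gives a Jordan form
J =
  [-4,  1,  0,  0]
  [ 0, -4,  1,  0]
  [ 0,  0, -4,  0]
  [ 0,  0,  0, -4]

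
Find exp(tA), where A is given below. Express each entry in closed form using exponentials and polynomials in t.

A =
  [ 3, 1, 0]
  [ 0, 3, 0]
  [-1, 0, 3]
e^{tA} =
  [exp(3*t), t*exp(3*t), 0]
  [0, exp(3*t), 0]
  [-t*exp(3*t), -t^2*exp(3*t)/2, exp(3*t)]

Strategy: write A = P · J · P⁻¹ where J is a Jordan canonical form, so e^{tA} = P · e^{tJ} · P⁻¹, and e^{tJ} can be computed block-by-block.

A has Jordan form
J =
  [3, 1, 0]
  [0, 3, 1]
  [0, 0, 3]
(up to reordering of blocks).

Per-block formulas:
  For a 3×3 Jordan block J_3(3): exp(t · J_3(3)) = e^(3t)·(I + t·N + (t^2/2)·N^2), where N is the 3×3 nilpotent shift.

After assembling e^{tJ} and conjugating by P, we get:

e^{tA} =
  [exp(3*t), t*exp(3*t), 0]
  [0, exp(3*t), 0]
  [-t*exp(3*t), -t^2*exp(3*t)/2, exp(3*t)]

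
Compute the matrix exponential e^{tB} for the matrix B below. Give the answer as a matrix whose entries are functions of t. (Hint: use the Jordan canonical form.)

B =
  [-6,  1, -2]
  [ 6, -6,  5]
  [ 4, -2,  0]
e^{tB} =
  [t^2*exp(-4*t) - 2*t*exp(-4*t) + exp(-4*t), t*exp(-4*t), t^2*exp(-4*t)/2 - 2*t*exp(-4*t)]
  [-2*t^2*exp(-4*t) + 6*t*exp(-4*t), -2*t*exp(-4*t) + exp(-4*t), -t^2*exp(-4*t) + 5*t*exp(-4*t)]
  [-2*t^2*exp(-4*t) + 4*t*exp(-4*t), -2*t*exp(-4*t), -t^2*exp(-4*t) + 4*t*exp(-4*t) + exp(-4*t)]

Strategy: write B = P · J · P⁻¹ where J is a Jordan canonical form, so e^{tB} = P · e^{tJ} · P⁻¹, and e^{tJ} can be computed block-by-block.

B has Jordan form
J =
  [-4,  1,  0]
  [ 0, -4,  1]
  [ 0,  0, -4]
(up to reordering of blocks).

Per-block formulas:
  For a 3×3 Jordan block J_3(-4): exp(t · J_3(-4)) = e^(-4t)·(I + t·N + (t^2/2)·N^2), where N is the 3×3 nilpotent shift.

After assembling e^{tJ} and conjugating by P, we get:

e^{tB} =
  [t^2*exp(-4*t) - 2*t*exp(-4*t) + exp(-4*t), t*exp(-4*t), t^2*exp(-4*t)/2 - 2*t*exp(-4*t)]
  [-2*t^2*exp(-4*t) + 6*t*exp(-4*t), -2*t*exp(-4*t) + exp(-4*t), -t^2*exp(-4*t) + 5*t*exp(-4*t)]
  [-2*t^2*exp(-4*t) + 4*t*exp(-4*t), -2*t*exp(-4*t), -t^2*exp(-4*t) + 4*t*exp(-4*t) + exp(-4*t)]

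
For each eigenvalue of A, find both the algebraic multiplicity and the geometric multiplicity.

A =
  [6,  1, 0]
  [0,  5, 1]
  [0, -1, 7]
λ = 6: alg = 3, geom = 1

Step 1 — factor the characteristic polynomial to read off the algebraic multiplicities:
  χ_A(x) = (x - 6)^3

Step 2 — compute geometric multiplicities via the rank-nullity identity g(λ) = n − rank(A − λI):
  rank(A − (6)·I) = 2, so dim ker(A − (6)·I) = n − 2 = 1

Summary:
  λ = 6: algebraic multiplicity = 3, geometric multiplicity = 1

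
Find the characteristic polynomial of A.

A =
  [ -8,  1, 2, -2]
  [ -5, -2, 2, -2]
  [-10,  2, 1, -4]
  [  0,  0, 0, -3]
x^4 + 12*x^3 + 54*x^2 + 108*x + 81

Expanding det(x·I − A) (e.g. by cofactor expansion or by noting that A is similar to its Jordan form J, which has the same characteristic polynomial as A) gives
  χ_A(x) = x^4 + 12*x^3 + 54*x^2 + 108*x + 81
which factors as (x + 3)^4. The eigenvalues (with algebraic multiplicities) are λ = -3 with multiplicity 4.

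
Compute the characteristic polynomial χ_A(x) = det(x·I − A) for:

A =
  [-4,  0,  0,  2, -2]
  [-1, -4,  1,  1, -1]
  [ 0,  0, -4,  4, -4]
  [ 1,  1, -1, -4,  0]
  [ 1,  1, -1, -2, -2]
x^5 + 18*x^4 + 128*x^3 + 448*x^2 + 768*x + 512

Expanding det(x·I − A) (e.g. by cofactor expansion or by noting that A is similar to its Jordan form J, which has the same characteristic polynomial as A) gives
  χ_A(x) = x^5 + 18*x^4 + 128*x^3 + 448*x^2 + 768*x + 512
which factors as (x + 2)*(x + 4)^4. The eigenvalues (with algebraic multiplicities) are λ = -4 with multiplicity 4, λ = -2 with multiplicity 1.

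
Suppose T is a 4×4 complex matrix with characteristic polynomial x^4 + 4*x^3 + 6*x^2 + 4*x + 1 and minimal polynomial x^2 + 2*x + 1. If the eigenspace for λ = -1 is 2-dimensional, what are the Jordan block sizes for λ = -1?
Block sizes for λ = -1: [2, 2]

Step 1 — from the characteristic polynomial, algebraic multiplicity of λ = -1 is 4. From dim ker(T − (-1)·I) = 2, there are exactly 2 Jordan blocks for λ = -1.
Step 2 — from the minimal polynomial, the factor (x + 1)^2 tells us the largest block for λ = -1 has size 2.
Step 3 — with total size 4, 2 blocks, and largest block 2, the block sizes (in nonincreasing order) are [2, 2].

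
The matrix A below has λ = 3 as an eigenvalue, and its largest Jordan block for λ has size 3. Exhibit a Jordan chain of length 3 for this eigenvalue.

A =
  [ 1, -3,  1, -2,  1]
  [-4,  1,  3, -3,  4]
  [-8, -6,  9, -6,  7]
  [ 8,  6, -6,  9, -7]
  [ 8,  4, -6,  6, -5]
A Jordan chain for λ = 3 of length 3:
v_1 = (-2, -4, -8, 8, 8)ᵀ
v_2 = (-3, -2, -6, 6, 4)ᵀ
v_3 = (0, 1, 0, 0, 0)ᵀ

Let N = A − (3)·I. We want v_3 with N^3 v_3 = 0 but N^2 v_3 ≠ 0; then v_{j-1} := N · v_j for j = 3, …, 2.

Pick v_3 = (0, 1, 0, 0, 0)ᵀ.
Then v_2 = N · v_3 = (-3, -2, -6, 6, 4)ᵀ.
Then v_1 = N · v_2 = (-2, -4, -8, 8, 8)ᵀ.

Sanity check: (A − (3)·I) v_1 = (0, 0, 0, 0, 0)ᵀ = 0. ✓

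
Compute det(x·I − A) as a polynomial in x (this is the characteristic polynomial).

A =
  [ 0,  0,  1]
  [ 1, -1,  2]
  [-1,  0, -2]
x^3 + 3*x^2 + 3*x + 1

Expanding det(x·I − A) (e.g. by cofactor expansion or by noting that A is similar to its Jordan form J, which has the same characteristic polynomial as A) gives
  χ_A(x) = x^3 + 3*x^2 + 3*x + 1
which factors as (x + 1)^3. The eigenvalues (with algebraic multiplicities) are λ = -1 with multiplicity 3.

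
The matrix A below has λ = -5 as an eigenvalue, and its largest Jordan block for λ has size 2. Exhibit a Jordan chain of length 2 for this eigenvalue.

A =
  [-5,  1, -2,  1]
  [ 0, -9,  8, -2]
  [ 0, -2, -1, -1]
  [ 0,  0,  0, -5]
A Jordan chain for λ = -5 of length 2:
v_1 = (1, -4, -2, 0)ᵀ
v_2 = (0, 1, 0, 0)ᵀ

Let N = A − (-5)·I. We want v_2 with N^2 v_2 = 0 but N^1 v_2 ≠ 0; then v_{j-1} := N · v_j for j = 2, …, 2.

Pick v_2 = (0, 1, 0, 0)ᵀ.
Then v_1 = N · v_2 = (1, -4, -2, 0)ᵀ.

Sanity check: (A − (-5)·I) v_1 = (0, 0, 0, 0)ᵀ = 0. ✓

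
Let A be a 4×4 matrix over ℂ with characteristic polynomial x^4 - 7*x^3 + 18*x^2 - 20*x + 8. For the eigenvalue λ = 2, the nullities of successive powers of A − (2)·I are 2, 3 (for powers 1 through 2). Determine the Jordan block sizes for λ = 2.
Block sizes for λ = 2: [2, 1]

From the dimensions of kernels of powers, the number of Jordan blocks of size at least j is d_j − d_{j−1} where d_j = dim ker(N^j) (with d_0 = 0). Computing the differences gives [2, 1].
The number of blocks of size exactly k is (#blocks of size ≥ k) − (#blocks of size ≥ k + 1), so the partition is: 1 block(s) of size 1, 1 block(s) of size 2.
In nonincreasing order the block sizes are [2, 1].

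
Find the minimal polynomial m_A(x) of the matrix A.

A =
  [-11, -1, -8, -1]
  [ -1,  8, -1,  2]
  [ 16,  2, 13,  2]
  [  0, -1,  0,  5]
x^4 - 15*x^3 + 54*x^2 + 108*x - 648

The characteristic polynomial is χ_A(x) = (x - 6)^3*(x + 3), so the eigenvalues are known. The minimal polynomial is
  m_A(x) = Π_λ (x − λ)^{k_λ}
where k_λ is the size of the *largest* Jordan block for λ (equivalently, the smallest k with (A − λI)^k v = 0 for every generalised eigenvector v of λ).

  λ = -3: largest Jordan block has size 1, contributing (x + 3)
  λ = 6: largest Jordan block has size 3, contributing (x − 6)^3

So m_A(x) = (x - 6)^3*(x + 3) = x^4 - 15*x^3 + 54*x^2 + 108*x - 648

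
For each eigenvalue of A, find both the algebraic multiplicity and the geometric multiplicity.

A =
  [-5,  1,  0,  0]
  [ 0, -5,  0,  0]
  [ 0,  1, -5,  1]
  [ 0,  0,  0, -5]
λ = -5: alg = 4, geom = 2

Step 1 — factor the characteristic polynomial to read off the algebraic multiplicities:
  χ_A(x) = (x + 5)^4

Step 2 — compute geometric multiplicities via the rank-nullity identity g(λ) = n − rank(A − λI):
  rank(A − (-5)·I) = 2, so dim ker(A − (-5)·I) = n − 2 = 2

Summary:
  λ = -5: algebraic multiplicity = 4, geometric multiplicity = 2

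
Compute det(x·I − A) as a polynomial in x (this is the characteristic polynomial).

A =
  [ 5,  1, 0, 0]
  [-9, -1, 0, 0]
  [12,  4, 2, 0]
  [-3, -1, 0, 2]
x^4 - 8*x^3 + 24*x^2 - 32*x + 16

Expanding det(x·I − A) (e.g. by cofactor expansion or by noting that A is similar to its Jordan form J, which has the same characteristic polynomial as A) gives
  χ_A(x) = x^4 - 8*x^3 + 24*x^2 - 32*x + 16
which factors as (x - 2)^4. The eigenvalues (with algebraic multiplicities) are λ = 2 with multiplicity 4.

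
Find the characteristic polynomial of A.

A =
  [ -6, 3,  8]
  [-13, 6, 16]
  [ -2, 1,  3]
x^3 - 3*x^2 + 3*x - 1

Expanding det(x·I − A) (e.g. by cofactor expansion or by noting that A is similar to its Jordan form J, which has the same characteristic polynomial as A) gives
  χ_A(x) = x^3 - 3*x^2 + 3*x - 1
which factors as (x - 1)^3. The eigenvalues (with algebraic multiplicities) are λ = 1 with multiplicity 3.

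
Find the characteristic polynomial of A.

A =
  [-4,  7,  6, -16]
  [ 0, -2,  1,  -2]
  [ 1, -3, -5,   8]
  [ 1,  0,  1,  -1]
x^4 + 12*x^3 + 54*x^2 + 108*x + 81

Expanding det(x·I − A) (e.g. by cofactor expansion or by noting that A is similar to its Jordan form J, which has the same characteristic polynomial as A) gives
  χ_A(x) = x^4 + 12*x^3 + 54*x^2 + 108*x + 81
which factors as (x + 3)^4. The eigenvalues (with algebraic multiplicities) are λ = -3 with multiplicity 4.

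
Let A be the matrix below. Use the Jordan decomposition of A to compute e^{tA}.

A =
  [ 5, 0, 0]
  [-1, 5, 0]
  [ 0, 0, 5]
e^{tA} =
  [exp(5*t), 0, 0]
  [-t*exp(5*t), exp(5*t), 0]
  [0, 0, exp(5*t)]

Strategy: write A = P · J · P⁻¹ where J is a Jordan canonical form, so e^{tA} = P · e^{tJ} · P⁻¹, and e^{tJ} can be computed block-by-block.

A has Jordan form
J =
  [5, 1, 0]
  [0, 5, 0]
  [0, 0, 5]
(up to reordering of blocks).

Per-block formulas:
  For a 2×2 Jordan block J_2(5): exp(t · J_2(5)) = e^(5t)·(I + t·N), where N is the 2×2 nilpotent shift.
  For a 1×1 block at λ = 5: exp(t · [5]) = [e^(5t)].

After assembling e^{tJ} and conjugating by P, we get:

e^{tA} =
  [exp(5*t), 0, 0]
  [-t*exp(5*t), exp(5*t), 0]
  [0, 0, exp(5*t)]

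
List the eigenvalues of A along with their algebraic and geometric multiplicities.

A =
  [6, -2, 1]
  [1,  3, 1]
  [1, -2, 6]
λ = 5: alg = 3, geom = 2

Step 1 — factor the characteristic polynomial to read off the algebraic multiplicities:
  χ_A(x) = (x - 5)^3

Step 2 — compute geometric multiplicities via the rank-nullity identity g(λ) = n − rank(A − λI):
  rank(A − (5)·I) = 1, so dim ker(A − (5)·I) = n − 1 = 2

Summary:
  λ = 5: algebraic multiplicity = 3, geometric multiplicity = 2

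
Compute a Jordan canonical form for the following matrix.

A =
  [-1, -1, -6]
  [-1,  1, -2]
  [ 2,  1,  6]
J_3(2)

The characteristic polynomial is
  det(x·I − A) = x^3 - 6*x^2 + 12*x - 8 = (x - 2)^3

Eigenvalues and multiplicities (the geometric multiplicity of λ is n − rank(A − λI), which equals the number of Jordan blocks for λ):
  λ = 2: algebraic multiplicity = 3, geometric multiplicity = 1

Determining the block sizes for each eigenvalue:
  λ = 2: one block (gm = 1), so the single block has size am = 3 → block sizes [3]

Assembling the blocks gives a Jordan form
J =
  [2, 1, 0]
  [0, 2, 1]
  [0, 0, 2]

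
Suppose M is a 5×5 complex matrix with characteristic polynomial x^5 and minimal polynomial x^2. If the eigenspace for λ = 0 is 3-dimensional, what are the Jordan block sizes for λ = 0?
Block sizes for λ = 0: [2, 2, 1]

Step 1 — from the characteristic polynomial, algebraic multiplicity of λ = 0 is 5. From dim ker(M − (0)·I) = 3, there are exactly 3 Jordan blocks for λ = 0.
Step 2 — from the minimal polynomial, the factor (x − 0)^2 tells us the largest block for λ = 0 has size 2.
Step 3 — with total size 5, 3 blocks, and largest block 2, the block sizes (in nonincreasing order) are [2, 2, 1].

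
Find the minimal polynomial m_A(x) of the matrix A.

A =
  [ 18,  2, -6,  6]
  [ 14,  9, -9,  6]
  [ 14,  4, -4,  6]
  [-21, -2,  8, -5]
x^2 - 9*x + 20

The characteristic polynomial is χ_A(x) = (x - 5)^2*(x - 4)^2, so the eigenvalues are known. The minimal polynomial is
  m_A(x) = Π_λ (x − λ)^{k_λ}
where k_λ is the size of the *largest* Jordan block for λ (equivalently, the smallest k with (A − λI)^k v = 0 for every generalised eigenvector v of λ).

  λ = 4: largest Jordan block has size 1, contributing (x − 4)
  λ = 5: largest Jordan block has size 1, contributing (x − 5)

So m_A(x) = (x - 5)*(x - 4) = x^2 - 9*x + 20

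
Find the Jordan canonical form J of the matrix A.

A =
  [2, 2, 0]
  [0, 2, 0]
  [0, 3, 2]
J_2(2) ⊕ J_1(2)

The characteristic polynomial is
  det(x·I − A) = x^3 - 6*x^2 + 12*x - 8 = (x - 2)^3

Eigenvalues and multiplicities (the geometric multiplicity of λ is n − rank(A − λI), which equals the number of Jordan blocks for λ):
  λ = 2: algebraic multiplicity = 3, geometric multiplicity = 2

Determining the block sizes for each eigenvalue:
  λ = 2: 2 blocks summing to 3 forces exactly one block of size 2 and the rest size 1 → block sizes [2, 1]

Assembling the blocks gives a Jordan form
J =
  [2, 1, 0]
  [0, 2, 0]
  [0, 0, 2]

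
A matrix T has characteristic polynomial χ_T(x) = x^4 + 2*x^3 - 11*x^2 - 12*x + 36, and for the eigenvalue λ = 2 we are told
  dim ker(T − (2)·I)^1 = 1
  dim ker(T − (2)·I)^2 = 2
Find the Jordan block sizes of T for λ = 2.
Block sizes for λ = 2: [2]

From the dimensions of kernels of powers, the number of Jordan blocks of size at least j is d_j − d_{j−1} where d_j = dim ker(N^j) (with d_0 = 0). Computing the differences gives [1, 1].
The number of blocks of size exactly k is (#blocks of size ≥ k) − (#blocks of size ≥ k + 1), so the partition is: 1 block(s) of size 2.
In nonincreasing order the block sizes are [2].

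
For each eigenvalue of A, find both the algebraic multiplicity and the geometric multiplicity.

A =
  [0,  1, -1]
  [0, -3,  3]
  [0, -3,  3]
λ = 0: alg = 3, geom = 2

Step 1 — factor the characteristic polynomial to read off the algebraic multiplicities:
  χ_A(x) = x^3

Step 2 — compute geometric multiplicities via the rank-nullity identity g(λ) = n − rank(A − λI):
  rank(A − (0)·I) = 1, so dim ker(A − (0)·I) = n − 1 = 2

Summary:
  λ = 0: algebraic multiplicity = 3, geometric multiplicity = 2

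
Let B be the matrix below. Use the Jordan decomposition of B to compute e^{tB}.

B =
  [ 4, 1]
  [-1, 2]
e^{tB} =
  [t*exp(3*t) + exp(3*t), t*exp(3*t)]
  [-t*exp(3*t), -t*exp(3*t) + exp(3*t)]

Strategy: write B = P · J · P⁻¹ where J is a Jordan canonical form, so e^{tB} = P · e^{tJ} · P⁻¹, and e^{tJ} can be computed block-by-block.

B has Jordan form
J =
  [3, 1]
  [0, 3]
(up to reordering of blocks).

Per-block formulas:
  For a 2×2 Jordan block J_2(3): exp(t · J_2(3)) = e^(3t)·(I + t·N), where N is the 2×2 nilpotent shift.

After assembling e^{tJ} and conjugating by P, we get:

e^{tB} =
  [t*exp(3*t) + exp(3*t), t*exp(3*t)]
  [-t*exp(3*t), -t*exp(3*t) + exp(3*t)]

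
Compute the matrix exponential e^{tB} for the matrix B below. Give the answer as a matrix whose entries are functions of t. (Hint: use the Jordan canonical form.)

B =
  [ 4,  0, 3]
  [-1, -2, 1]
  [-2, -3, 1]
e^{tB} =
  [3*t^2*exp(t)/2 + 3*t*exp(t) + exp(t), -9*t^2*exp(t)/2, 9*t^2*exp(t)/2 + 3*t*exp(t)]
  [-t^2*exp(t) - t*exp(t), 3*t^2*exp(t) - 3*t*exp(t) + exp(t), -3*t^2*exp(t) + t*exp(t)]
  [-3*t^2*exp(t)/2 - 2*t*exp(t), 9*t^2*exp(t)/2 - 3*t*exp(t), -9*t^2*exp(t)/2 + exp(t)]

Strategy: write B = P · J · P⁻¹ where J is a Jordan canonical form, so e^{tB} = P · e^{tJ} · P⁻¹, and e^{tJ} can be computed block-by-block.

B has Jordan form
J =
  [1, 1, 0]
  [0, 1, 1]
  [0, 0, 1]
(up to reordering of blocks).

Per-block formulas:
  For a 3×3 Jordan block J_3(1): exp(t · J_3(1)) = e^(1t)·(I + t·N + (t^2/2)·N^2), where N is the 3×3 nilpotent shift.

After assembling e^{tJ} and conjugating by P, we get:

e^{tB} =
  [3*t^2*exp(t)/2 + 3*t*exp(t) + exp(t), -9*t^2*exp(t)/2, 9*t^2*exp(t)/2 + 3*t*exp(t)]
  [-t^2*exp(t) - t*exp(t), 3*t^2*exp(t) - 3*t*exp(t) + exp(t), -3*t^2*exp(t) + t*exp(t)]
  [-3*t^2*exp(t)/2 - 2*t*exp(t), 9*t^2*exp(t)/2 - 3*t*exp(t), -9*t^2*exp(t)/2 + exp(t)]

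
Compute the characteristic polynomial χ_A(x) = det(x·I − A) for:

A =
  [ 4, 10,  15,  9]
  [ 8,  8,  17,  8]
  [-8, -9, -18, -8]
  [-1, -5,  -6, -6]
x^4 + 12*x^3 + 46*x^2 + 60*x + 25

Expanding det(x·I − A) (e.g. by cofactor expansion or by noting that A is similar to its Jordan form J, which has the same characteristic polynomial as A) gives
  χ_A(x) = x^4 + 12*x^3 + 46*x^2 + 60*x + 25
which factors as (x + 1)^2*(x + 5)^2. The eigenvalues (with algebraic multiplicities) are λ = -5 with multiplicity 2, λ = -1 with multiplicity 2.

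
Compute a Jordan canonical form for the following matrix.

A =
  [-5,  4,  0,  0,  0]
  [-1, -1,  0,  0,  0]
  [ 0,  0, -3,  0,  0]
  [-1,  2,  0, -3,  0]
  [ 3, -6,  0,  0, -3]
J_2(-3) ⊕ J_1(-3) ⊕ J_1(-3) ⊕ J_1(-3)

The characteristic polynomial is
  det(x·I − A) = x^5 + 15*x^4 + 90*x^3 + 270*x^2 + 405*x + 243 = (x + 3)^5

Eigenvalues and multiplicities (the geometric multiplicity of λ is n − rank(A − λI), which equals the number of Jordan blocks for λ):
  λ = -3: algebraic multiplicity = 5, geometric multiplicity = 4

Determining the block sizes for each eigenvalue:
  λ = -3: 4 blocks summing to 5 forces exactly one block of size 2 and the rest size 1 → block sizes [2, 1, 1, 1]

Assembling the blocks gives a Jordan form
J =
  [-3,  1,  0,  0,  0]
  [ 0, -3,  0,  0,  0]
  [ 0,  0, -3,  0,  0]
  [ 0,  0,  0, -3,  0]
  [ 0,  0,  0,  0, -3]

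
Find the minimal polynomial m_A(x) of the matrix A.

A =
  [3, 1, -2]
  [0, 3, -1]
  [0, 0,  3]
x^3 - 9*x^2 + 27*x - 27

The characteristic polynomial is χ_A(x) = (x - 3)^3, so the eigenvalues are known. The minimal polynomial is
  m_A(x) = Π_λ (x − λ)^{k_λ}
where k_λ is the size of the *largest* Jordan block for λ (equivalently, the smallest k with (A − λI)^k v = 0 for every generalised eigenvector v of λ).

  λ = 3: largest Jordan block has size 3, contributing (x − 3)^3

So m_A(x) = (x - 3)^3 = x^3 - 9*x^2 + 27*x - 27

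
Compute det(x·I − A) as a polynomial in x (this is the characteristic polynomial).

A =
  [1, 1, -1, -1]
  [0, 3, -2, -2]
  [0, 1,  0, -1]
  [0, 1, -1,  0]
x^4 - 4*x^3 + 6*x^2 - 4*x + 1

Expanding det(x·I − A) (e.g. by cofactor expansion or by noting that A is similar to its Jordan form J, which has the same characteristic polynomial as A) gives
  χ_A(x) = x^4 - 4*x^3 + 6*x^2 - 4*x + 1
which factors as (x - 1)^4. The eigenvalues (with algebraic multiplicities) are λ = 1 with multiplicity 4.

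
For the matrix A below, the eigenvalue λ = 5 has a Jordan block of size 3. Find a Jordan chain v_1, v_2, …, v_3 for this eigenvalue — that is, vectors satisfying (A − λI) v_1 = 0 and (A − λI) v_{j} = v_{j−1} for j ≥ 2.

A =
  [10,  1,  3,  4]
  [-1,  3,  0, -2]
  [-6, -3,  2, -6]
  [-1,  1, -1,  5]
A Jordan chain for λ = 5 of length 3:
v_1 = (2, -1, -3, 0)ᵀ
v_2 = (5, -1, -6, -1)ᵀ
v_3 = (1, 0, 0, 0)ᵀ

Let N = A − (5)·I. We want v_3 with N^3 v_3 = 0 but N^2 v_3 ≠ 0; then v_{j-1} := N · v_j for j = 3, …, 2.

Pick v_3 = (1, 0, 0, 0)ᵀ.
Then v_2 = N · v_3 = (5, -1, -6, -1)ᵀ.
Then v_1 = N · v_2 = (2, -1, -3, 0)ᵀ.

Sanity check: (A − (5)·I) v_1 = (0, 0, 0, 0)ᵀ = 0. ✓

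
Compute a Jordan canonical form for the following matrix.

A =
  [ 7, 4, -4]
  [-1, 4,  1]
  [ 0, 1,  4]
J_3(5)

The characteristic polynomial is
  det(x·I − A) = x^3 - 15*x^2 + 75*x - 125 = (x - 5)^3

Eigenvalues and multiplicities (the geometric multiplicity of λ is n − rank(A − λI), which equals the number of Jordan blocks for λ):
  λ = 5: algebraic multiplicity = 3, geometric multiplicity = 1

Determining the block sizes for each eigenvalue:
  λ = 5: one block (gm = 1), so the single block has size am = 3 → block sizes [3]

Assembling the blocks gives a Jordan form
J =
  [5, 1, 0]
  [0, 5, 1]
  [0, 0, 5]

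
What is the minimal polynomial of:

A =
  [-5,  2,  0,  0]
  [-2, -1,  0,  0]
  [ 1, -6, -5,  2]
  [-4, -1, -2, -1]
x^2 + 6*x + 9

The characteristic polynomial is χ_A(x) = (x + 3)^4, so the eigenvalues are known. The minimal polynomial is
  m_A(x) = Π_λ (x − λ)^{k_λ}
where k_λ is the size of the *largest* Jordan block for λ (equivalently, the smallest k with (A − λI)^k v = 0 for every generalised eigenvector v of λ).

  λ = -3: largest Jordan block has size 2, contributing (x + 3)^2

So m_A(x) = (x + 3)^2 = x^2 + 6*x + 9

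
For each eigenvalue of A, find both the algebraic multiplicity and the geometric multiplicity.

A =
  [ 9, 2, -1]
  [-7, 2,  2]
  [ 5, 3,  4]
λ = 5: alg = 3, geom = 1

Step 1 — factor the characteristic polynomial to read off the algebraic multiplicities:
  χ_A(x) = (x - 5)^3

Step 2 — compute geometric multiplicities via the rank-nullity identity g(λ) = n − rank(A − λI):
  rank(A − (5)·I) = 2, so dim ker(A − (5)·I) = n − 2 = 1

Summary:
  λ = 5: algebraic multiplicity = 3, geometric multiplicity = 1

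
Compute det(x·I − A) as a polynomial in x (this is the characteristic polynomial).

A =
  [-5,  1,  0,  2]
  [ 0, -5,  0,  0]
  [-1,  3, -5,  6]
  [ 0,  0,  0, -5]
x^4 + 20*x^3 + 150*x^2 + 500*x + 625

Expanding det(x·I − A) (e.g. by cofactor expansion or by noting that A is similar to its Jordan form J, which has the same characteristic polynomial as A) gives
  χ_A(x) = x^4 + 20*x^3 + 150*x^2 + 500*x + 625
which factors as (x + 5)^4. The eigenvalues (with algebraic multiplicities) are λ = -5 with multiplicity 4.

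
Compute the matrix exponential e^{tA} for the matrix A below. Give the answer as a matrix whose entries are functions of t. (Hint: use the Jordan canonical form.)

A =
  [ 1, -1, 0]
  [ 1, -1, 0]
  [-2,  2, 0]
e^{tA} =
  [t + 1, -t, 0]
  [t, 1 - t, 0]
  [-2*t, 2*t, 1]

Strategy: write A = P · J · P⁻¹ where J is a Jordan canonical form, so e^{tA} = P · e^{tJ} · P⁻¹, and e^{tJ} can be computed block-by-block.

A has Jordan form
J =
  [0, 1, 0]
  [0, 0, 0]
  [0, 0, 0]
(up to reordering of blocks).

Per-block formulas:
  For a 1×1 block at λ = 0: exp(t · [0]) = [e^(0t)].
  For a 2×2 Jordan block J_2(0): exp(t · J_2(0)) = e^(0t)·(I + t·N), where N is the 2×2 nilpotent shift.

After assembling e^{tJ} and conjugating by P, we get:

e^{tA} =
  [t + 1, -t, 0]
  [t, 1 - t, 0]
  [-2*t, 2*t, 1]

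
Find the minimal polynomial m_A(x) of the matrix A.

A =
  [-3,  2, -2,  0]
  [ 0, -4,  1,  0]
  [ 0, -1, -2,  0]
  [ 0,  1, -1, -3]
x^2 + 6*x + 9

The characteristic polynomial is χ_A(x) = (x + 3)^4, so the eigenvalues are known. The minimal polynomial is
  m_A(x) = Π_λ (x − λ)^{k_λ}
where k_λ is the size of the *largest* Jordan block for λ (equivalently, the smallest k with (A − λI)^k v = 0 for every generalised eigenvector v of λ).

  λ = -3: largest Jordan block has size 2, contributing (x + 3)^2

So m_A(x) = (x + 3)^2 = x^2 + 6*x + 9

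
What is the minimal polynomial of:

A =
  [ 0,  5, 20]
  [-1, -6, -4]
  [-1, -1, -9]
x^2 + 10*x + 25

The characteristic polynomial is χ_A(x) = (x + 5)^3, so the eigenvalues are known. The minimal polynomial is
  m_A(x) = Π_λ (x − λ)^{k_λ}
where k_λ is the size of the *largest* Jordan block for λ (equivalently, the smallest k with (A − λI)^k v = 0 for every generalised eigenvector v of λ).

  λ = -5: largest Jordan block has size 2, contributing (x + 5)^2

So m_A(x) = (x + 5)^2 = x^2 + 10*x + 25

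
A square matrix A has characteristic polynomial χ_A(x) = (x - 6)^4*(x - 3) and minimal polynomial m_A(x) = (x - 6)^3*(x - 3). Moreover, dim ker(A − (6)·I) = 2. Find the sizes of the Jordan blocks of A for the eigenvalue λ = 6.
Block sizes for λ = 6: [3, 1]

Step 1 — from the characteristic polynomial, algebraic multiplicity of λ = 6 is 4. From dim ker(A − (6)·I) = 2, there are exactly 2 Jordan blocks for λ = 6.
Step 2 — from the minimal polynomial, the factor (x − 6)^3 tells us the largest block for λ = 6 has size 3.
Step 3 — with total size 4, 2 blocks, and largest block 3, the block sizes (in nonincreasing order) are [3, 1].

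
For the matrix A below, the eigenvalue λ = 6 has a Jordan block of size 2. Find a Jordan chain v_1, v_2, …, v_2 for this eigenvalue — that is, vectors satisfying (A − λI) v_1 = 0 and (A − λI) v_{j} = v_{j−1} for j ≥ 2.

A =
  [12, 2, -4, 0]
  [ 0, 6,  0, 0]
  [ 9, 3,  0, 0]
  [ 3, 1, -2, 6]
A Jordan chain for λ = 6 of length 2:
v_1 = (6, 0, 9, 3)ᵀ
v_2 = (1, 0, 0, 0)ᵀ

Let N = A − (6)·I. We want v_2 with N^2 v_2 = 0 but N^1 v_2 ≠ 0; then v_{j-1} := N · v_j for j = 2, …, 2.

Pick v_2 = (1, 0, 0, 0)ᵀ.
Then v_1 = N · v_2 = (6, 0, 9, 3)ᵀ.

Sanity check: (A − (6)·I) v_1 = (0, 0, 0, 0)ᵀ = 0. ✓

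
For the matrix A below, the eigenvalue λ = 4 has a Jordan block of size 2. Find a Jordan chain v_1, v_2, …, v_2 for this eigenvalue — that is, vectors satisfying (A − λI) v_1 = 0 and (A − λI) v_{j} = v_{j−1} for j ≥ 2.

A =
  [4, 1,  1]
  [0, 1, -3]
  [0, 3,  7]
A Jordan chain for λ = 4 of length 2:
v_1 = (1, -3, 3)ᵀ
v_2 = (0, 1, 0)ᵀ

Let N = A − (4)·I. We want v_2 with N^2 v_2 = 0 but N^1 v_2 ≠ 0; then v_{j-1} := N · v_j for j = 2, …, 2.

Pick v_2 = (0, 1, 0)ᵀ.
Then v_1 = N · v_2 = (1, -3, 3)ᵀ.

Sanity check: (A − (4)·I) v_1 = (0, 0, 0)ᵀ = 0. ✓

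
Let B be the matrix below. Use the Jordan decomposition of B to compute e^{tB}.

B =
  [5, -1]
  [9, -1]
e^{tB} =
  [3*t*exp(2*t) + exp(2*t), -t*exp(2*t)]
  [9*t*exp(2*t), -3*t*exp(2*t) + exp(2*t)]

Strategy: write B = P · J · P⁻¹ where J is a Jordan canonical form, so e^{tB} = P · e^{tJ} · P⁻¹, and e^{tJ} can be computed block-by-block.

B has Jordan form
J =
  [2, 1]
  [0, 2]
(up to reordering of blocks).

Per-block formulas:
  For a 2×2 Jordan block J_2(2): exp(t · J_2(2)) = e^(2t)·(I + t·N), where N is the 2×2 nilpotent shift.

After assembling e^{tJ} and conjugating by P, we get:

e^{tB} =
  [3*t*exp(2*t) + exp(2*t), -t*exp(2*t)]
  [9*t*exp(2*t), -3*t*exp(2*t) + exp(2*t)]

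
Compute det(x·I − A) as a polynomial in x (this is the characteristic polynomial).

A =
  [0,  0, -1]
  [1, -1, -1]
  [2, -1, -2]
x^3 + 3*x^2 + 3*x + 1

Expanding det(x·I − A) (e.g. by cofactor expansion or by noting that A is similar to its Jordan form J, which has the same characteristic polynomial as A) gives
  χ_A(x) = x^3 + 3*x^2 + 3*x + 1
which factors as (x + 1)^3. The eigenvalues (with algebraic multiplicities) are λ = -1 with multiplicity 3.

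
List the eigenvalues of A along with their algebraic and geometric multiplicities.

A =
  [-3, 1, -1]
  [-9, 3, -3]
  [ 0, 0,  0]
λ = 0: alg = 3, geom = 2

Step 1 — factor the characteristic polynomial to read off the algebraic multiplicities:
  χ_A(x) = x^3

Step 2 — compute geometric multiplicities via the rank-nullity identity g(λ) = n − rank(A − λI):
  rank(A − (0)·I) = 1, so dim ker(A − (0)·I) = n − 1 = 2

Summary:
  λ = 0: algebraic multiplicity = 3, geometric multiplicity = 2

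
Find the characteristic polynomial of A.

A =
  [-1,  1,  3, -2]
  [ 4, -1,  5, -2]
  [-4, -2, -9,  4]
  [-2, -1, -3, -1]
x^4 + 12*x^3 + 54*x^2 + 108*x + 81

Expanding det(x·I − A) (e.g. by cofactor expansion or by noting that A is similar to its Jordan form J, which has the same characteristic polynomial as A) gives
  χ_A(x) = x^4 + 12*x^3 + 54*x^2 + 108*x + 81
which factors as (x + 3)^4. The eigenvalues (with algebraic multiplicities) are λ = -3 with multiplicity 4.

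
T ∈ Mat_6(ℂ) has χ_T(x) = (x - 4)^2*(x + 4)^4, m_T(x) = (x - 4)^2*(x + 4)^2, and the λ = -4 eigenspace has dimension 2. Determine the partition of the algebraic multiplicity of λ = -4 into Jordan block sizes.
Block sizes for λ = -4: [2, 2]

Step 1 — from the characteristic polynomial, algebraic multiplicity of λ = -4 is 4. From dim ker(T − (-4)·I) = 2, there are exactly 2 Jordan blocks for λ = -4.
Step 2 — from the minimal polynomial, the factor (x + 4)^2 tells us the largest block for λ = -4 has size 2.
Step 3 — with total size 4, 2 blocks, and largest block 2, the block sizes (in nonincreasing order) are [2, 2].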